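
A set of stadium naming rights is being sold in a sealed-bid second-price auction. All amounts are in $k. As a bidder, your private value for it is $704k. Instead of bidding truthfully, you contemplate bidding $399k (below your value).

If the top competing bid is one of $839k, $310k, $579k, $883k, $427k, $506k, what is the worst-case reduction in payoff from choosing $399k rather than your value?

$839k: same outcome either way → loss $0k.
$310k: same outcome either way → loss $0k.
$579k: truthful gives $125k, deviation gives $0k → loss $125k.
$883k: same outcome either way → loss $0k.
$427k: truthful gives $277k, deviation gives $0k → loss $277k.
$506k: truthful gives $198k, deviation gives $0k → loss $198k.
Maximum loss: $277k.

$277k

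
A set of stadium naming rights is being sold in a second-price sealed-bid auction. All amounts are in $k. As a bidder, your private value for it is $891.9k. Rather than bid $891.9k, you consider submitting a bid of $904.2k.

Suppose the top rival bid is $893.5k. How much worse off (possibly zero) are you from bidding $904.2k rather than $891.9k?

Bidding your value $891.9k: you lose (since $891.9k < $893.5k). Payoff $0k.
Bidding $904.2k: you win and pay $893.5k. Payoff $891.9k − $893.5k = −$1.6k.
The competing bid $893.5k lies between your value and your inflated bid, so overbidding wins an item priced above your value.
Loss from deviating = $0k − (−$1.6k) = $1.6k.

$1.6k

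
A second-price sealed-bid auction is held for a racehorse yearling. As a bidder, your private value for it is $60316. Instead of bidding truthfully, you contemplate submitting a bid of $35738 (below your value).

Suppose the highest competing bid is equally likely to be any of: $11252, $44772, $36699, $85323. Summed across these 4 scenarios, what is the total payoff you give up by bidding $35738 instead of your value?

$39161

The deviation costs you only when the competing bid falls strictly between $35738 and $60316; elsewhere both bids give the same outcome.
$11252: outcomes coincide → loss $0.
$44772: truthful payoff $15544, deviation payoff $0 → loss $15544.
$36699: truthful payoff $23617, deviation payoff $0 → loss $23617.
$85323: outcomes coincide → loss $0.
Total loss = $15544 + $23617 = $39161.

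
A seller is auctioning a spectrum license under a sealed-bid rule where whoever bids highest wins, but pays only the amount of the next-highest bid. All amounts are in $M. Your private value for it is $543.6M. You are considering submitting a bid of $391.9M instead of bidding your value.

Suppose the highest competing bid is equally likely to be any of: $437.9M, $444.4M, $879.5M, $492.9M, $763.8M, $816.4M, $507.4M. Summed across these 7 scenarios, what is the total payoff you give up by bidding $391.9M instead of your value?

The deviation costs you only when the competing bid falls strictly between $391.9M and $543.6M; elsewhere both bids give the same outcome.
$437.9M: truthful payoff $105.7M, deviation payoff $0M → loss $105.7M.
$444.4M: truthful payoff $99.2M, deviation payoff $0M → loss $99.2M.
$879.5M: outcomes coincide → loss $0M.
$492.9M: truthful payoff $50.7M, deviation payoff $0M → loss $50.7M.
$763.8M: outcomes coincide → loss $0M.
$816.4M: outcomes coincide → loss $0M.
$507.4M: truthful payoff $36.2M, deviation payoff $0M → loss $36.2M.
Total loss = $105.7M + $99.2M + $50.7M + $36.2M = $291.8M.

$291.8M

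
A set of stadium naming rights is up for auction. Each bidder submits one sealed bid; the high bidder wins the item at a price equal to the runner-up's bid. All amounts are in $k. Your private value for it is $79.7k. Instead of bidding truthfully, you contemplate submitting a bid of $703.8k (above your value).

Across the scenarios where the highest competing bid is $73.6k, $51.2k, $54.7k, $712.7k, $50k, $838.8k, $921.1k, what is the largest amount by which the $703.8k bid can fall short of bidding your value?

$0k

$73.6k: same outcome either way → loss $0k.
$51.2k: same outcome either way → loss $0k.
$54.7k: same outcome either way → loss $0k.
$712.7k: same outcome either way → loss $0k.
$50k: same outcome either way → loss $0k.
$838.8k: same outcome either way → loss $0k.
$921.1k: same outcome either way → loss $0k.
Maximum loss: $0k.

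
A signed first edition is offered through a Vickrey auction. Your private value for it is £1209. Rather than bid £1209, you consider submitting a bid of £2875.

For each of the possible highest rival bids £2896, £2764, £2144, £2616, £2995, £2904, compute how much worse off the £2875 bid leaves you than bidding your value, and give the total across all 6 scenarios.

The deviation costs you only when the competing bid falls strictly between £1209 and £2875; elsewhere both bids give the same outcome.
£2896: outcomes coincide → loss £0.
£2764: truthful payoff £0, deviation payoff −£1555 → loss £1555.
£2144: truthful payoff £0, deviation payoff −£935 → loss £935.
£2616: truthful payoff £0, deviation payoff −£1407 → loss £1407.
£2995: outcomes coincide → loss £0.
£2904: outcomes coincide → loss £0.
Total loss = £1555 + £935 + £1407 = £3897.

£3897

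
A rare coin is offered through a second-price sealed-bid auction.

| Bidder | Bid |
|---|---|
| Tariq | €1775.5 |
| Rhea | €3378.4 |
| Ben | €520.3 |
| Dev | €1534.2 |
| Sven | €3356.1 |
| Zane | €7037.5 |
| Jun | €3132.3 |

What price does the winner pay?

Highest bid: Zane at €7037.5, so Zane wins.
Second-highest bid: Rhea at €3378.4 — that is the price the winner pays.

€3378.4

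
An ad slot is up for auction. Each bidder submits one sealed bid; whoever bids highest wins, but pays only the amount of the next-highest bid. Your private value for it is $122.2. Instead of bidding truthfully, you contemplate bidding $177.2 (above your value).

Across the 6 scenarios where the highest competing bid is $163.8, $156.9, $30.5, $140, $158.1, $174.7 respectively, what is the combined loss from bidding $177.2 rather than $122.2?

The deviation costs you only when the competing bid falls strictly between $122.2 and $177.2; elsewhere both bids give the same outcome.
$163.8: truthful payoff $0, deviation payoff −$41.6 → loss $41.6.
$156.9: truthful payoff $0, deviation payoff −$34.7 → loss $34.7.
$30.5: outcomes coincide → loss $0.
$140: truthful payoff $0, deviation payoff −$17.8 → loss $17.8.
$158.1: truthful payoff $0, deviation payoff −$35.9 → loss $35.9.
$174.7: truthful payoff $0, deviation payoff −$52.5 → loss $52.5.
Total loss = $41.6 + $34.7 + $17.8 + $35.9 + $52.5 = $182.5.
In a second-price auction your bid sets only whether you win, not what you pay, so bidding your true value is weakly dominant.

$182.5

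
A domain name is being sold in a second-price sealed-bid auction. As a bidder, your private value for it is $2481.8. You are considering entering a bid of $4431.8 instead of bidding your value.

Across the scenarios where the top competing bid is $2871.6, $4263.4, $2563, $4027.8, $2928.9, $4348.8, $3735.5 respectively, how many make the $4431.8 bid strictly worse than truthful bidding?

7

The deviation hurts exactly when the highest competing bid lies strictly between $2481.8 and $4431.8 — overbidding then wins at a price above your value.
$2871.6: inside the interval → strictly worse (loss $389.8).
$4263.4: inside the interval → strictly worse (loss $1781.6).
$2563: inside the interval → strictly worse (loss $81.2).
$4027.8: inside the interval → strictly worse (loss $1546).
$2928.9: inside the interval → strictly worse (loss $447.1).
$4348.8: inside the interval → strictly worse (loss $1867).
$3735.5: inside the interval → strictly worse (loss $1253.7).
Count: 7.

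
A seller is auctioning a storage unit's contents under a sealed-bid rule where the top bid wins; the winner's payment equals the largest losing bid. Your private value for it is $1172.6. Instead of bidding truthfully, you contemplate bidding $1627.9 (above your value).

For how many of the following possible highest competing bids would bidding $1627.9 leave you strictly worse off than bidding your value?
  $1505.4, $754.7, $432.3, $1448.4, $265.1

2

The deviation hurts exactly when the highest competing bid lies strictly between $1172.6 and $1627.9 — overbidding then wins at a price above your value.
$1505.4: inside the interval → strictly worse (loss $332.8).
$754.7: below both → same outcome either way.
$432.3: below both → same outcome either way.
$1448.4: inside the interval → strictly worse (loss $275.8).
$265.1: below both → same outcome either way.
Count: 2.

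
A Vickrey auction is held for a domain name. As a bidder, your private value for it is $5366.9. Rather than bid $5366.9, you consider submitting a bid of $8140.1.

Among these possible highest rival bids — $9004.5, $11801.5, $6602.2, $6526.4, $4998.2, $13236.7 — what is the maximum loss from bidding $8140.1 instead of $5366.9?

$1235.3

$9004.5: same outcome either way → loss $0.
$11801.5: same outcome either way → loss $0.
$6602.2: truthful gives $0, deviation gives −$1235.3 → loss $1235.3.
$6526.4: truthful gives $0, deviation gives −$1159.5 → loss $1159.5.
$4998.2: same outcome either way → loss $0.
$13236.7: same outcome either way → loss $0.
Maximum loss: $1235.3.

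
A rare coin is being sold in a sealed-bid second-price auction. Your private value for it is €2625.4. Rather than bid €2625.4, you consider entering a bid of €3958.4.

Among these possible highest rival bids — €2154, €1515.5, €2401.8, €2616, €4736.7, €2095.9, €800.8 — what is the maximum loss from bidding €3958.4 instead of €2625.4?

€2154: same outcome either way → loss €0.
€1515.5: same outcome either way → loss €0.
€2401.8: same outcome either way → loss €0.
€2616: same outcome either way → loss €0.
€4736.7: same outcome either way → loss €0.
€2095.9: same outcome either way → loss €0.
€800.8: same outcome either way → loss €0.
Maximum loss: €0.

€0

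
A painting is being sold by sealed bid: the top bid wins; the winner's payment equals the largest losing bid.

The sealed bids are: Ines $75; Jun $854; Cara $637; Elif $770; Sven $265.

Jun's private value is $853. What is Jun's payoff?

Highest bid: Jun at $854, so Jun wins.
Second-highest bid: Elif at $770 — that is the price the winner pays.
Jun's payoff = value − price = $853 − $770 = $83.

$83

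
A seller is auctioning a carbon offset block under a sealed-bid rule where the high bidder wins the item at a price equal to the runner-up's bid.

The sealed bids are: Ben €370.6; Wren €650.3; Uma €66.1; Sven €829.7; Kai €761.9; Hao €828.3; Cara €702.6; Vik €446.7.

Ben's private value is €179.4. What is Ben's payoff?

€0

Highest bid: Sven at €829.7, so Sven wins.
Second-highest bid: Hao at €828.3 — that is the price the winner pays.
Ben did not win, so Ben pays nothing and receives nothing: payoff €0.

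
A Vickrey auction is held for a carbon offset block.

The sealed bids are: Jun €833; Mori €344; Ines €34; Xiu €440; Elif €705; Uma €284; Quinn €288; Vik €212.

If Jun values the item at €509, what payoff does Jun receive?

Highest bid: Jun at €833, so Jun wins.
Second-highest bid: Elif at €705 — that is the price the winner pays.
Jun's payoff = value − price = €509 − €705 = −€196.

−€196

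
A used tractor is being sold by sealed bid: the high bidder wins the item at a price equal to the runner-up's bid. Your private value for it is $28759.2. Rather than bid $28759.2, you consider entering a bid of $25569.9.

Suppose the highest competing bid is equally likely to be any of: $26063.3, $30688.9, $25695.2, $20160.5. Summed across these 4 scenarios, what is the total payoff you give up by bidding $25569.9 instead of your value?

The deviation costs you only when the competing bid falls strictly between $25569.9 and $28759.2; elsewhere both bids give the same outcome.
$26063.3: truthful payoff $2695.9, deviation payoff $0 → loss $2695.9.
$30688.9: outcomes coincide → loss $0.
$25695.2: truthful payoff $3064, deviation payoff $0 → loss $3064.
$20160.5: outcomes coincide → loss $0.
Total loss = $2695.9 + $3064 = $5759.9.

$5759.9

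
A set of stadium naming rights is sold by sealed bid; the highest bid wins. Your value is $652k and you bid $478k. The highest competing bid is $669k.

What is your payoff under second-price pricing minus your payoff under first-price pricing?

$0k

Your bid $478k is below $669k, so you lose under either rule.
Payoff is $0k in both cases; difference = $0k.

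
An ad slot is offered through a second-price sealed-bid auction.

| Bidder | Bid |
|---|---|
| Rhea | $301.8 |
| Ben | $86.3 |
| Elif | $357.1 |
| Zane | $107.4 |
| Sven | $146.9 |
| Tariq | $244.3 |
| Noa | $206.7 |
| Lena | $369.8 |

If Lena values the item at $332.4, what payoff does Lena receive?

−$24.7

Highest bid: Lena at $369.8, so Lena wins.
Second-highest bid: Elif at $357.1 — that is the price the winner pays.
Lena's payoff = value − price = $332.4 − $357.1 = −$24.7.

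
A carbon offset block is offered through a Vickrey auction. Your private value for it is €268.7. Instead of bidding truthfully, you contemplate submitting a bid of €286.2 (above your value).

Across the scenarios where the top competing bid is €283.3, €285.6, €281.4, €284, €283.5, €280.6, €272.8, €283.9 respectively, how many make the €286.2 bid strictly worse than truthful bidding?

8

The deviation hurts exactly when the highest competing bid lies strictly between €268.7 and €286.2 — overbidding then wins at a price above your value.
€283.3: inside the interval → strictly worse (loss €14.6).
€285.6: inside the interval → strictly worse (loss €16.9).
€281.4: inside the interval → strictly worse (loss €12.7).
€284: inside the interval → strictly worse (loss €15.3).
€283.5: inside the interval → strictly worse (loss €14.8).
€280.6: inside the interval → strictly worse (loss €11.9).
€272.8: inside the interval → strictly worse (loss €4.1).
€283.9: inside the interval → strictly worse (loss €15.2).
Count: 8.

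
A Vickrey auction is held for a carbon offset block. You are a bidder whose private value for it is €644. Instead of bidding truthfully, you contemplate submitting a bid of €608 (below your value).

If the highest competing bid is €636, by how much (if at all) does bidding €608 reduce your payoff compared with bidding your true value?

Bidding your value €644: you win (since €644 > €636) and pay €636. Payoff €8.
Bidding €608: you lose. Payoff €0.
The competing bid €636 lies between your shaded bid and your value, so underbidding forfeits an item you could have won at a profitable price.
Loss from deviating = €8 − (€0) = €8.
Truthful bidding weakly dominates here: raising your bid can only win items priced above your value, and lowering it can only forfeit items priced below.

€8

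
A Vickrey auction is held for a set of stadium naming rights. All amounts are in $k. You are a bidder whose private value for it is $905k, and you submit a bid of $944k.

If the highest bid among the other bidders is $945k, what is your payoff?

$0k

Your bid $944k is below the highest competing bid $945k, so you lose.
A losing bidder pays nothing and receives nothing: payoff = $0k.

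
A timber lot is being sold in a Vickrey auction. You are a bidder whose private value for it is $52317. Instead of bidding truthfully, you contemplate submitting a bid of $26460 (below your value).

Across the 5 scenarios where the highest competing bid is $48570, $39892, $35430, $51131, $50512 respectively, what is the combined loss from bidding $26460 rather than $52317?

$36050

The deviation costs you only when the competing bid falls strictly between $26460 and $52317; elsewhere both bids give the same outcome.
$48570: truthful payoff $3747, deviation payoff $0 → loss $3747.
$39892: truthful payoff $12425, deviation payoff $0 → loss $12425.
$35430: truthful payoff $16887, deviation payoff $0 → loss $16887.
$51131: truthful payoff $1186, deviation payoff $0 → loss $1186.
$50512: truthful payoff $1805, deviation payoff $0 → loss $1805.
Total loss = $3747 + $12425 + $16887 + $1186 + $1805 = $36050.
Because the price is fixed by the runner-up's bid, deviating from your value can only change a good outcome into a bad one — never the reverse.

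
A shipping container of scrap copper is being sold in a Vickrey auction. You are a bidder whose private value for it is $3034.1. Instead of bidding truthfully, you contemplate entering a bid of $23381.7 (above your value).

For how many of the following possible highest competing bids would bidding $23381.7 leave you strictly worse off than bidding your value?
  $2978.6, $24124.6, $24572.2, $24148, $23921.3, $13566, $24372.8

The deviation hurts exactly when the highest competing bid lies strictly between $3034.1 and $23381.7 — overbidding then wins at a price above your value.
$2978.6: below both → same outcome either way.
$24124.6: above both → same outcome either way.
$24572.2: above both → same outcome either way.
$24148: above both → same outcome either way.
$23921.3: above both → same outcome either way.
$13566: inside the interval → strictly worse (loss $10531.9).
$24372.8: above both → same outcome either way.
Count: 1.

1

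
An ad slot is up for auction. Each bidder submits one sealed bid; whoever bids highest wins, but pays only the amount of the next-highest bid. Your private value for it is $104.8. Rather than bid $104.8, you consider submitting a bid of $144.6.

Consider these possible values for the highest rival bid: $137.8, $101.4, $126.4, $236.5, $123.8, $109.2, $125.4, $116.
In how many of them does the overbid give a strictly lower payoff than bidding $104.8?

6

The deviation hurts exactly when the highest competing bid lies strictly between $104.8 and $144.6 — overbidding then wins at a price above your value.
$137.8: inside the interval → strictly worse (loss $33).
$101.4: below both → same outcome either way.
$126.4: inside the interval → strictly worse (loss $21.6).
$236.5: above both → same outcome either way.
$123.8: inside the interval → strictly worse (loss $19).
$109.2: inside the interval → strictly worse (loss $4.4).
$125.4: inside the interval → strictly worse (loss $20.6).
$116: inside the interval → strictly worse (loss $11.2).
Count: 6.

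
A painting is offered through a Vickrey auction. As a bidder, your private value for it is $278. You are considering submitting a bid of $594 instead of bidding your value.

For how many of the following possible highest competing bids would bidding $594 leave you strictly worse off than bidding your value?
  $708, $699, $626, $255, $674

0

The deviation hurts exactly when the highest competing bid lies strictly between $278 and $594 — overbidding then wins at a price above your value.
$708: above both → same outcome either way.
$699: above both → same outcome either way.
$626: above both → same outcome either way.
$255: below both → same outcome either way.
$674: above both → same outcome either way.
Count: 0.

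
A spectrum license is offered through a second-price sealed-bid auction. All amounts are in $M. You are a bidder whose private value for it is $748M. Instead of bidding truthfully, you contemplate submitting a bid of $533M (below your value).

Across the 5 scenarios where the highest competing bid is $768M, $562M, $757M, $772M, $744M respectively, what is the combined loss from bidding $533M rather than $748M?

$190M

The deviation costs you only when the competing bid falls strictly between $533M and $748M; elsewhere both bids give the same outcome.
$768M: outcomes coincide → loss $0M.
$562M: truthful payoff $186M, deviation payoff $0M → loss $186M.
$757M: outcomes coincide → loss $0M.
$772M: outcomes coincide → loss $0M.
$744M: truthful payoff $4M, deviation payoff $0M → loss $4M.
Total loss = $186M + $4M = $190M.
Truthful bidding weakly dominates here: raising your bid can only win items priced above your value, and lowering it can only forfeit items priced below.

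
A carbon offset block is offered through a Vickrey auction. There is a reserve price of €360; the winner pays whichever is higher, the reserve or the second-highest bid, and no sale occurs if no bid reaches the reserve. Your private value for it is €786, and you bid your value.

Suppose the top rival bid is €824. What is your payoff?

Your bid €786 is below the highest competing bid €824, so you lose. Payoff €0.

€0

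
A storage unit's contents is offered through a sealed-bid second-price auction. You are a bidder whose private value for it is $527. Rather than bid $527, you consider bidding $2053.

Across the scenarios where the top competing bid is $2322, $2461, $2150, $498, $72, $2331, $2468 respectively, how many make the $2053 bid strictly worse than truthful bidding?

0

The deviation hurts exactly when the highest competing bid lies strictly between $527 and $2053 — overbidding then wins at a price above your value.
$2322: above both → same outcome either way.
$2461: above both → same outcome either way.
$2150: above both → same outcome either way.
$498: below both → same outcome either way.
$72: below both → same outcome either way.
$2331: above both → same outcome either way.
$2468: above both → same outcome either way.
Count: 0.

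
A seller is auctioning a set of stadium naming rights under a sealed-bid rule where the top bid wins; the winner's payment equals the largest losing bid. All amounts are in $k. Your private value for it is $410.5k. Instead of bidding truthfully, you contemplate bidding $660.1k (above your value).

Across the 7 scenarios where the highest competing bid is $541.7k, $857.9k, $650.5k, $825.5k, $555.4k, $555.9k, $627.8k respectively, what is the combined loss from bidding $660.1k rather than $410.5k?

The deviation costs you only when the competing bid falls strictly between $410.5k and $660.1k; elsewhere both bids give the same outcome.
$541.7k: truthful payoff $0k, deviation payoff −$131.2k → loss $131.2k.
$857.9k: outcomes coincide → loss $0k.
$650.5k: truthful payoff $0k, deviation payoff −$240k → loss $240k.
$825.5k: outcomes coincide → loss $0k.
$555.4k: truthful payoff $0k, deviation payoff −$144.9k → loss $144.9k.
$555.9k: truthful payoff $0k, deviation payoff −$145.4k → loss $145.4k.
$627.8k: truthful payoff $0k, deviation payoff −$217.3k → loss $217.3k.
Total loss = $131.2k + $240k + $144.9k + $145.4k + $217.3k = $878.8k.

$878.8k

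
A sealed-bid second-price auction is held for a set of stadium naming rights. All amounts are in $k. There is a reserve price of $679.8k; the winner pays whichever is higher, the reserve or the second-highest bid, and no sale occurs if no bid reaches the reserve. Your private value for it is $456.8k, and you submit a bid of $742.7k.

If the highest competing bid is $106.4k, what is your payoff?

−$223k

Your bid $742.7k is the highest and exceeds the reserve.
Price = max(second-highest bid, reserve) = max($106.4k, $679.8k) = $679.8k.
Payoff = $456.8k − $679.8k = −$223k.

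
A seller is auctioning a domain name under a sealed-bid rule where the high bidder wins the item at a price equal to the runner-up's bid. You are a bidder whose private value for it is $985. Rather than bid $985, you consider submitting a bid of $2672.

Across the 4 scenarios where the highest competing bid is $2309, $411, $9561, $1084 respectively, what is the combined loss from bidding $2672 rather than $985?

The deviation costs you only when the competing bid falls strictly between $985 and $2672; elsewhere both bids give the same outcome.
$2309: truthful payoff $0, deviation payoff −$1324 → loss $1324.
$411: outcomes coincide → loss $0.
$9561: outcomes coincide → loss $0.
$1084: truthful payoff $0, deviation payoff −$99 → loss $99.
Total loss = $1324 + $99 = $1423.
Truthful bidding weakly dominates here: raising your bid can only win items priced above your value, and lowering it can only forfeit items priced below.

$1423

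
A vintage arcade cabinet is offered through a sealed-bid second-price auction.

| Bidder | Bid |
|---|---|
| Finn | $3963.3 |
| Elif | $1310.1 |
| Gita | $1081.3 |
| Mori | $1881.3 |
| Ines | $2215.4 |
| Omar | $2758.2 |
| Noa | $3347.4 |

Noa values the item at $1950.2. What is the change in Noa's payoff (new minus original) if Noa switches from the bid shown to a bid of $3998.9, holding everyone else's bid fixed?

−$2013.1

The highest bid among the other bidders is $3963.3; Noa's bid doesn't change that.
Original bid $3347.4: Noa is not highest (top rival bid is $3963.3); payoff $0.
Alternative bid $3998.9: Noa is highest, pays the top rival bid $3963.3; payoff $1950.2 − $3963.3 = −$2013.1.
Change in payoff = −$2013.1 − ($0) = −$2013.1.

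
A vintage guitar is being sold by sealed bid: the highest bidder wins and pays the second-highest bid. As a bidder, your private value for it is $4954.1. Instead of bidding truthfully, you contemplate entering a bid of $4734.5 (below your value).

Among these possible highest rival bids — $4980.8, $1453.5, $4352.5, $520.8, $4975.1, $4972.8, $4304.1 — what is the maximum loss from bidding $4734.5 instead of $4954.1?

$0

$4980.8: same outcome either way → loss $0.
$1453.5: same outcome either way → loss $0.
$4352.5: same outcome either way → loss $0.
$520.8: same outcome either way → loss $0.
$4975.1: same outcome either way → loss $0.
$4972.8: same outcome either way → loss $0.
$4304.1: same outcome either way → loss $0.
Maximum loss: $0.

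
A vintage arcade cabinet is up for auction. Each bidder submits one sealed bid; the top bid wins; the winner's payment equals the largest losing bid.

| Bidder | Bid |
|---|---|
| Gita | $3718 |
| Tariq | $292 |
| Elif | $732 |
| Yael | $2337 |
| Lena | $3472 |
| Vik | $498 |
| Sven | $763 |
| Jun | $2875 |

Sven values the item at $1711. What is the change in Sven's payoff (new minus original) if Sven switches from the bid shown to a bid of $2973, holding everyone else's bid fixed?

$0

The highest bid among the other bidders is $3718; Sven's bid doesn't change that.
Original bid $763: Sven is not highest (top rival bid is $3718); payoff $0.
Alternative bid $2973: Sven is not highest (top rival bid is $3718); payoff $0.
Change in payoff = $0 − ($0) = $0.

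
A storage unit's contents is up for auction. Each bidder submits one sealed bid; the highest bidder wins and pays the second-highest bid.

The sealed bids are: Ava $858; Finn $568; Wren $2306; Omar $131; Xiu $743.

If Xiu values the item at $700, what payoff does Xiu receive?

Highest bid: Wren at $2306, so Wren wins.
Second-highest bid: Ava at $858 — that is the price the winner pays.
Xiu did not win, so Xiu pays nothing and receives nothing: payoff $0.

$0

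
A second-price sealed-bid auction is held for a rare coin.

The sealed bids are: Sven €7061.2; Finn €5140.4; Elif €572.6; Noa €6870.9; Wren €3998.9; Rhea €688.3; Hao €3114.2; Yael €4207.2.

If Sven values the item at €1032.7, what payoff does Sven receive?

Highest bid: Sven at €7061.2, so Sven wins.
Second-highest bid: Noa at €6870.9 — that is the price the winner pays.
Sven's payoff = value − price = €1032.7 − €6870.9 = −€5838.2.

−€5838.2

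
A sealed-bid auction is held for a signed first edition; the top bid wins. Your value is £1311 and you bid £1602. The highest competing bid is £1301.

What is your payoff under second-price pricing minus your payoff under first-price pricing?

£301

You have the highest bid, so you win under either rule.
Second-price: pay £1301 → payoff £10.
First-price: pay your own bid £1602 → payoff −£291.
Difference = £10 − (−£291) = £301.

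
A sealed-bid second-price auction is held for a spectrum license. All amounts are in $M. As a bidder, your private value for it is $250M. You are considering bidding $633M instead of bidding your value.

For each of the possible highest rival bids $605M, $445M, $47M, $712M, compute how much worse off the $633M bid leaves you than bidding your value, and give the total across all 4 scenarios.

The deviation costs you only when the competing bid falls strictly between $250M and $633M; elsewhere both bids give the same outcome.
$605M: truthful payoff $0M, deviation payoff −$355M → loss $355M.
$445M: truthful payoff $0M, deviation payoff −$195M → loss $195M.
$47M: outcomes coincide → loss $0M.
$712M: outcomes coincide → loss $0M.
Total loss = $355M + $195M = $550M.
In a second-price auction your bid sets only whether you win, not what you pay, so bidding your true value is weakly dominant.

$550M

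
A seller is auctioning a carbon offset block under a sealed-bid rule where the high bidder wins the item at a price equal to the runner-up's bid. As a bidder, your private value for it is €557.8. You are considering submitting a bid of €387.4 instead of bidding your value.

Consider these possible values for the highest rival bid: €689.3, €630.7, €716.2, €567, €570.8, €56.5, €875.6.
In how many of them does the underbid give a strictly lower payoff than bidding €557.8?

0

The deviation hurts exactly when the highest competing bid lies strictly between €387.4 and €557.8 — underbidding then forfeits a profitable win.
€689.3: above both → same outcome either way.
€630.7: above both → same outcome either way.
€716.2: above both → same outcome either way.
€567: above both → same outcome either way.
€570.8: above both → same outcome either way.
€56.5: below both → same outcome either way.
€875.6: above both → same outcome either way.
Count: 0.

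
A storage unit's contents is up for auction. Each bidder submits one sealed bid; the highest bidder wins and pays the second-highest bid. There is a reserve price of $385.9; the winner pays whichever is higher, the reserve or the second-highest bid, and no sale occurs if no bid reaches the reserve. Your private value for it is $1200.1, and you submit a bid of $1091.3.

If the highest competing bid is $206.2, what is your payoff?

$814.2

Your bid $1091.3 is the highest and exceeds the reserve.
Price = max(second-highest bid, reserve) = max($206.2, $385.9) = $385.9.
Payoff = $1200.1 − $385.9 = $814.2.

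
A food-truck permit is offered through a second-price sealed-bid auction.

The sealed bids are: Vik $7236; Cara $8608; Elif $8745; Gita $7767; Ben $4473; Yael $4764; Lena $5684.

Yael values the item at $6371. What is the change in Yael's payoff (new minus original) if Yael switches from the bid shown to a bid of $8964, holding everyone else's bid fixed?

The highest bid among the other bidders is $8745; Yael's bid doesn't change that.
Original bid $4764: Yael is not highest (top rival bid is $8745); payoff $0.
Alternative bid $8964: Yael is highest, pays the top rival bid $8745; payoff $6371 − $8745 = −$2374.
Change in payoff = −$2374 − ($0) = −$2374.

−$2374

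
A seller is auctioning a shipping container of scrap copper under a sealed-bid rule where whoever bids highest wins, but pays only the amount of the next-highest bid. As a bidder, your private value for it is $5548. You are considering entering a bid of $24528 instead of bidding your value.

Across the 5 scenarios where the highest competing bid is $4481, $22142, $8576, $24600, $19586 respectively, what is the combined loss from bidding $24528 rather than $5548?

The deviation costs you only when the competing bid falls strictly between $5548 and $24528; elsewhere both bids give the same outcome.
$4481: outcomes coincide → loss $0.
$22142: truthful payoff $0, deviation payoff −$16594 → loss $16594.
$8576: truthful payoff $0, deviation payoff −$3028 → loss $3028.
$24600: outcomes coincide → loss $0.
$19586: truthful payoff $0, deviation payoff −$14038 → loss $14038.
Total loss = $16594 + $3028 + $14038 = $33660.
Truthful bidding weakly dominates here: raising your bid can only win items priced above your value, and lowering it can only forfeit items priced below.

$33660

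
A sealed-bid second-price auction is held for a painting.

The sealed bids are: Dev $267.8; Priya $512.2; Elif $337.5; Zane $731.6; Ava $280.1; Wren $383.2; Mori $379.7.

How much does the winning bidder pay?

Highest bid: Zane at $731.6, so Zane wins.
Second-highest bid: Priya at $512.2 — that is the price the winner pays.

$512.2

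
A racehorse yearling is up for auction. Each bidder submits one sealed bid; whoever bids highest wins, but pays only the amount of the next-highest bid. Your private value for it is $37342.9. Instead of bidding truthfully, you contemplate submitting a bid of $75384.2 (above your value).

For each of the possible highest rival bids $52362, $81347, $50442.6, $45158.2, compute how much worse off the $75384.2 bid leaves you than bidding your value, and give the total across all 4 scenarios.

The deviation costs you only when the competing bid falls strictly between $37342.9 and $75384.2; elsewhere both bids give the same outcome.
$52362: truthful payoff $0, deviation payoff −$15019.1 → loss $15019.1.
$81347: outcomes coincide → loss $0.
$50442.6: truthful payoff $0, deviation payoff −$13099.7 → loss $13099.7.
$45158.2: truthful payoff $0, deviation payoff −$7815.3 → loss $7815.3.
Total loss = $15019.1 + $13099.7 + $7815.3 = $35934.1.

$35934.1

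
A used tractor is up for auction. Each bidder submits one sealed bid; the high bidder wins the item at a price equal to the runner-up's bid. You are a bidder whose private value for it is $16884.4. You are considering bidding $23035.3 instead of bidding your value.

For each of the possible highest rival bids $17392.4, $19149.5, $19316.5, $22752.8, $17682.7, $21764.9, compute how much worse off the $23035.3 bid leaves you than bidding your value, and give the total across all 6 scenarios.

The deviation costs you only when the competing bid falls strictly between $16884.4 and $23035.3; elsewhere both bids give the same outcome.
$17392.4: truthful payoff $0, deviation payoff −$508 → loss $508.
$19149.5: truthful payoff $0, deviation payoff −$2265.1 → loss $2265.1.
$19316.5: truthful payoff $0, deviation payoff −$2432.1 → loss $2432.1.
$22752.8: truthful payoff $0, deviation payoff −$5868.4 → loss $5868.4.
$17682.7: truthful payoff $0, deviation payoff −$798.3 → loss $798.3.
$21764.9: truthful payoff $0, deviation payoff −$4880.5 → loss $4880.5.
Total loss = $508 + $2265.1 + $2432.1 + $5868.4 + $798.3 + $4880.5 = $16752.4.

$16752.4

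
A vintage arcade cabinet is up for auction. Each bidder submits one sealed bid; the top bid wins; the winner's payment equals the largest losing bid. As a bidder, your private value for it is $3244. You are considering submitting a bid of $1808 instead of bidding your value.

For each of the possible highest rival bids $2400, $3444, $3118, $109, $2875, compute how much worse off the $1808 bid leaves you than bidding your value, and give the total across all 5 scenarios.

$1339

The deviation costs you only when the competing bid falls strictly between $1808 and $3244; elsewhere both bids give the same outcome.
$2400: truthful payoff $844, deviation payoff $0 → loss $844.
$3444: outcomes coincide → loss $0.
$3118: truthful payoff $126, deviation payoff $0 → loss $126.
$109: outcomes coincide → loss $0.
$2875: truthful payoff $369, deviation payoff $0 → loss $369.
Total loss = $844 + $126 + $369 = $1339.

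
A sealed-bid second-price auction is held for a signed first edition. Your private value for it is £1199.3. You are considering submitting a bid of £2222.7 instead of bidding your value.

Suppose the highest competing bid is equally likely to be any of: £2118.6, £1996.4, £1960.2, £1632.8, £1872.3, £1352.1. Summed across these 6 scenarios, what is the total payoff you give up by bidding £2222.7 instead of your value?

£3736.6

The deviation costs you only when the competing bid falls strictly between £1199.3 and £2222.7; elsewhere both bids give the same outcome.
£2118.6: truthful payoff £0, deviation payoff −£919.3 → loss £919.3.
£1996.4: truthful payoff £0, deviation payoff −£797.1 → loss £797.1.
£1960.2: truthful payoff £0, deviation payoff −£760.9 → loss £760.9.
£1632.8: truthful payoff £0, deviation payoff −£433.5 → loss £433.5.
£1872.3: truthful payoff £0, deviation payoff −£673 → loss £673.
£1352.1: truthful payoff £0, deviation payoff −£152.8 → loss £152.8.
Total loss = £919.3 + £797.1 + £760.9 + £433.5 + £673 + £152.8 = £3736.6.
In a second-price auction your bid sets only whether you win, not what you pay, so bidding your true value is weakly dominant.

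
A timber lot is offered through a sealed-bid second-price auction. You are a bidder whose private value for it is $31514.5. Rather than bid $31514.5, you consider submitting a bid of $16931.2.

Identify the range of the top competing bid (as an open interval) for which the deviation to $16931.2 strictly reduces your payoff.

If the competing bid is below $16931.2, both bids win at the same price — no difference.
If it is above $31514.5, both bids lose — no difference.
If it lies strictly between $16931.2 and $31514.5, bidding your value wins at a price below your value (positive payoff) while bidding $16931.2 loses (payoff 0).
So the deviation strictly hurts on the open interval ($16931.2, $31514.5).

($16931.2, $31514.5)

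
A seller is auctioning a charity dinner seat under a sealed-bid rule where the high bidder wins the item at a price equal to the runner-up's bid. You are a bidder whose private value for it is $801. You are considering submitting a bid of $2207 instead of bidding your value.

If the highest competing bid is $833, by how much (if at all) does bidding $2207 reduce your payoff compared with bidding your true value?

Bidding your value $801: you lose (since $801 < $833). Payoff $0.
Bidding $2207: you win and pay $833. Payoff $801 − $833 = −$32.
The competing bid $833 lies between your value and your inflated bid, so overbidding wins an item priced above your value.
Loss from deviating = $0 − (−$32) = $32.
Because the price is fixed by the runner-up's bid, deviating from your value can only change a good outcome into a bad one — never the reverse.

$32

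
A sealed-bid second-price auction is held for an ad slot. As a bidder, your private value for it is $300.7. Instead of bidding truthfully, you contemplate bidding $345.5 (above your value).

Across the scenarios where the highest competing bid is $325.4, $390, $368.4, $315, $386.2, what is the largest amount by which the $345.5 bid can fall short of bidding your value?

$24.7

$325.4: truthful gives $0, deviation gives −$24.7 → loss $24.7.
$390: same outcome either way → loss $0.
$368.4: same outcome either way → loss $0.
$315: truthful gives $0, deviation gives −$14.3 → loss $14.3.
$386.2: same outcome either way → loss $0.
Maximum loss: $24.7.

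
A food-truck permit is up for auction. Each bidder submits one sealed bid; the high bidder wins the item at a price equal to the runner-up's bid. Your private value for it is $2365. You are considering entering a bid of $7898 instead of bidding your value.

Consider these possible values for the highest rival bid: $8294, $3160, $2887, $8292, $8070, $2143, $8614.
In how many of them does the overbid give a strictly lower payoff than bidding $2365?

The deviation hurts exactly when the highest competing bid lies strictly between $2365 and $7898 — overbidding then wins at a price above your value.
$8294: above both → same outcome either way.
$3160: inside the interval → strictly worse (loss $795).
$2887: inside the interval → strictly worse (loss $522).
$8292: above both → same outcome either way.
$8070: above both → same outcome either way.
$2143: below both → same outcome either way.
$8614: above both → same outcome either way.
Count: 2.

2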